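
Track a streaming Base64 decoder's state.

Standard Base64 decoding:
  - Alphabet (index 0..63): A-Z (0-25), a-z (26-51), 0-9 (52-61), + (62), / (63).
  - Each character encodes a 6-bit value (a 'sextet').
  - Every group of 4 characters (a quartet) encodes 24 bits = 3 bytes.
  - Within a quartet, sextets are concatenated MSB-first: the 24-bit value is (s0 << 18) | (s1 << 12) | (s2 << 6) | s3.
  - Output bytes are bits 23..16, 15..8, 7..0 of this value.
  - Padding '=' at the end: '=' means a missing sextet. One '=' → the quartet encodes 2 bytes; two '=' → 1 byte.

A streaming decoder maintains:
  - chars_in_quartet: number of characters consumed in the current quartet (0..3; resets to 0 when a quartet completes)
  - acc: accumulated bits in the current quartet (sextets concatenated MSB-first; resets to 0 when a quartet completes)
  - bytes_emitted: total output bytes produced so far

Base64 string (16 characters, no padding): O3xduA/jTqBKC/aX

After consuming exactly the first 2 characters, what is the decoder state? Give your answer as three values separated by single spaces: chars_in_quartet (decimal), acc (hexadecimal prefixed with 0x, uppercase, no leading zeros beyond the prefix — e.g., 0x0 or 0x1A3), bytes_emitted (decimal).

After char 0 ('O'=14): chars_in_quartet=1 acc=0xE bytes_emitted=0
After char 1 ('3'=55): chars_in_quartet=2 acc=0x3B7 bytes_emitted=0

Answer: 2 0x3B7 0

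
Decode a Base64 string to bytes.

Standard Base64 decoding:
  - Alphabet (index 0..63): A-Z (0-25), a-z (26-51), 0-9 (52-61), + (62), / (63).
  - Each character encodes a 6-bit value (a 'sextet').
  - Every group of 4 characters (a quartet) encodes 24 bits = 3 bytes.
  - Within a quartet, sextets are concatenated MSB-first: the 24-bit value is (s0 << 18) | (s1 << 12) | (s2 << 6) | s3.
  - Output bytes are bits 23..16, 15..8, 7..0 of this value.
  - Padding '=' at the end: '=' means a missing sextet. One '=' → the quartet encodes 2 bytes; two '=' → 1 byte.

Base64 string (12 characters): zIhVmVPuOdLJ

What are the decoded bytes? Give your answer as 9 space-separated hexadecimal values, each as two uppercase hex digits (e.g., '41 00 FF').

Answer: CC 88 55 99 53 EE 39 D2 C9

Derivation:
After char 0 ('z'=51): chars_in_quartet=1 acc=0x33 bytes_emitted=0
After char 1 ('I'=8): chars_in_quartet=2 acc=0xCC8 bytes_emitted=0
After char 2 ('h'=33): chars_in_quartet=3 acc=0x33221 bytes_emitted=0
After char 3 ('V'=21): chars_in_quartet=4 acc=0xCC8855 -> emit CC 88 55, reset; bytes_emitted=3
After char 4 ('m'=38): chars_in_quartet=1 acc=0x26 bytes_emitted=3
After char 5 ('V'=21): chars_in_quartet=2 acc=0x995 bytes_emitted=3
After char 6 ('P'=15): chars_in_quartet=3 acc=0x2654F bytes_emitted=3
After char 7 ('u'=46): chars_in_quartet=4 acc=0x9953EE -> emit 99 53 EE, reset; bytes_emitted=6
After char 8 ('O'=14): chars_in_quartet=1 acc=0xE bytes_emitted=6
After char 9 ('d'=29): chars_in_quartet=2 acc=0x39D bytes_emitted=6
After char 10 ('L'=11): chars_in_quartet=3 acc=0xE74B bytes_emitted=6
After char 11 ('J'=9): chars_in_quartet=4 acc=0x39D2C9 -> emit 39 D2 C9, reset; bytes_emitted=9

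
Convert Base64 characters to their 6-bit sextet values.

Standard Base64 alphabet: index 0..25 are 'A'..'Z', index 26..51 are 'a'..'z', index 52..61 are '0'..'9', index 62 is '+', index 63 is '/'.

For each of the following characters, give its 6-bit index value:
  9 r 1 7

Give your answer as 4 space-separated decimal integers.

'9': 0..9 range, 52 + ord('9') − ord('0') = 61
'r': a..z range, 26 + ord('r') − ord('a') = 43
'1': 0..9 range, 52 + ord('1') − ord('0') = 53
'7': 0..9 range, 52 + ord('7') − ord('0') = 59

Answer: 61 43 53 59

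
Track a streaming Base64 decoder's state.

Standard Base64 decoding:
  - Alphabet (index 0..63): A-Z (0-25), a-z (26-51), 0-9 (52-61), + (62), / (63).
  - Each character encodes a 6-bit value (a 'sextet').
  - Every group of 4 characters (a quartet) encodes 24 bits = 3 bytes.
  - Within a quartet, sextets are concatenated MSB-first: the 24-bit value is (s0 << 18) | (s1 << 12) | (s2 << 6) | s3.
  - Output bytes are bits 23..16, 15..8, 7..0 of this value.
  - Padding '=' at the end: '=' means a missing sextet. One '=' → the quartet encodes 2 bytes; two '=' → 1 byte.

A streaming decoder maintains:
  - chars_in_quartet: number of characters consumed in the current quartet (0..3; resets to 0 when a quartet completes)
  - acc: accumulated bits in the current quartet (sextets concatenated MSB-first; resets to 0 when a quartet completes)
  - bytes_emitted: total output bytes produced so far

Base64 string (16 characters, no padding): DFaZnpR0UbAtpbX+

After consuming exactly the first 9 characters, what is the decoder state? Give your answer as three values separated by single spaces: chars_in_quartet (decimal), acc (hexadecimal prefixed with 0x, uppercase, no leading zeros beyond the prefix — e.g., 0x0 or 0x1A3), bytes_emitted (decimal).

After char 0 ('D'=3): chars_in_quartet=1 acc=0x3 bytes_emitted=0
After char 1 ('F'=5): chars_in_quartet=2 acc=0xC5 bytes_emitted=0
After char 2 ('a'=26): chars_in_quartet=3 acc=0x315A bytes_emitted=0
After char 3 ('Z'=25): chars_in_quartet=4 acc=0xC5699 -> emit 0C 56 99, reset; bytes_emitted=3
After char 4 ('n'=39): chars_in_quartet=1 acc=0x27 bytes_emitted=3
After char 5 ('p'=41): chars_in_quartet=2 acc=0x9E9 bytes_emitted=3
After char 6 ('R'=17): chars_in_quartet=3 acc=0x27A51 bytes_emitted=3
After char 7 ('0'=52): chars_in_quartet=4 acc=0x9E9474 -> emit 9E 94 74, reset; bytes_emitted=6
After char 8 ('U'=20): chars_in_quartet=1 acc=0x14 bytes_emitted=6

Answer: 1 0x14 6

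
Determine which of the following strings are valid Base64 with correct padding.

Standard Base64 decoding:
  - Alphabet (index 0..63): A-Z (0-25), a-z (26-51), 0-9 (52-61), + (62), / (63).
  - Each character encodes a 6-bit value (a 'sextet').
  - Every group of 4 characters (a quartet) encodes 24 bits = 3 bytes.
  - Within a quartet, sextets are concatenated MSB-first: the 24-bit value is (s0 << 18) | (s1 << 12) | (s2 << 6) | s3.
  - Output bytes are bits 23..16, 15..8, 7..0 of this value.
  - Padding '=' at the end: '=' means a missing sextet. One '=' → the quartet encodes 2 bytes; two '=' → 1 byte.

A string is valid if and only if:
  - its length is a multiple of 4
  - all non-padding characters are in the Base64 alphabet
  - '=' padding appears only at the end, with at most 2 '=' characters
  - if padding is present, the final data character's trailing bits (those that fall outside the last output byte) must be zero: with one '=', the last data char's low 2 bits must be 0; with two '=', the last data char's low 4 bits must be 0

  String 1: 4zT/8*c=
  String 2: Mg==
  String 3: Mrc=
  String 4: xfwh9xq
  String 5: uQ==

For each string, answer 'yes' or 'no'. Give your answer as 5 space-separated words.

Answer: no yes yes no yes

Derivation:
String 1: '4zT/8*c=' → invalid (bad char(s): ['*'])
String 2: 'Mg==' → valid
String 3: 'Mrc=' → valid
String 4: 'xfwh9xq' → invalid (len=7 not mult of 4)
String 5: 'uQ==' → valid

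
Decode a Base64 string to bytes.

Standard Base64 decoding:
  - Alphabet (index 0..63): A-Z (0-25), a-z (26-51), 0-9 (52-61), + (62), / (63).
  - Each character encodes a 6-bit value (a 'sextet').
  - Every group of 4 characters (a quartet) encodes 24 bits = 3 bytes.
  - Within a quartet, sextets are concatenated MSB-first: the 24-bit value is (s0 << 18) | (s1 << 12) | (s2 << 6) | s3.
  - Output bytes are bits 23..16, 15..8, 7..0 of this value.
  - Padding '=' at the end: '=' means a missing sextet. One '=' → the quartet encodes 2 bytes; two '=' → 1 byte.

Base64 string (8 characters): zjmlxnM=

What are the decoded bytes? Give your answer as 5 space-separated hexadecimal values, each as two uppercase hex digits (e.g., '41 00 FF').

After char 0 ('z'=51): chars_in_quartet=1 acc=0x33 bytes_emitted=0
After char 1 ('j'=35): chars_in_quartet=2 acc=0xCE3 bytes_emitted=0
After char 2 ('m'=38): chars_in_quartet=3 acc=0x338E6 bytes_emitted=0
After char 3 ('l'=37): chars_in_quartet=4 acc=0xCE39A5 -> emit CE 39 A5, reset; bytes_emitted=3
After char 4 ('x'=49): chars_in_quartet=1 acc=0x31 bytes_emitted=3
After char 5 ('n'=39): chars_in_quartet=2 acc=0xC67 bytes_emitted=3
After char 6 ('M'=12): chars_in_quartet=3 acc=0x319CC bytes_emitted=3
Padding '=': partial quartet acc=0x319CC -> emit C6 73; bytes_emitted=5

Answer: CE 39 A5 C6 73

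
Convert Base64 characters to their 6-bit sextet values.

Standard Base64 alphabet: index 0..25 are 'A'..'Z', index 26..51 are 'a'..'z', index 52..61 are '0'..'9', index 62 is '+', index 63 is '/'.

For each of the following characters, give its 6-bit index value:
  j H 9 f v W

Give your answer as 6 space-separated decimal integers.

Answer: 35 7 61 31 47 22

Derivation:
'j': a..z range, 26 + ord('j') − ord('a') = 35
'H': A..Z range, ord('H') − ord('A') = 7
'9': 0..9 range, 52 + ord('9') − ord('0') = 61
'f': a..z range, 26 + ord('f') − ord('a') = 31
'v': a..z range, 26 + ord('v') − ord('a') = 47
'W': A..Z range, ord('W') − ord('A') = 22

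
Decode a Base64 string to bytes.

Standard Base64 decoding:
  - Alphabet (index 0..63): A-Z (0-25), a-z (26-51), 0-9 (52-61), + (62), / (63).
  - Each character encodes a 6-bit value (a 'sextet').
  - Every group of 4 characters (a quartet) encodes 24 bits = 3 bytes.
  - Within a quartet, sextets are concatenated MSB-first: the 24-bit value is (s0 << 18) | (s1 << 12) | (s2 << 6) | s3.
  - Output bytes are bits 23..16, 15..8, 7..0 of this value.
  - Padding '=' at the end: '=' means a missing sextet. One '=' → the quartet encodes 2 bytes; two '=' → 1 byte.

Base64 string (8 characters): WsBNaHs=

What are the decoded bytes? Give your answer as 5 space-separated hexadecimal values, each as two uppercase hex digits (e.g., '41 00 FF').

Answer: 5A C0 4D 68 7B

Derivation:
After char 0 ('W'=22): chars_in_quartet=1 acc=0x16 bytes_emitted=0
After char 1 ('s'=44): chars_in_quartet=2 acc=0x5AC bytes_emitted=0
After char 2 ('B'=1): chars_in_quartet=3 acc=0x16B01 bytes_emitted=0
After char 3 ('N'=13): chars_in_quartet=4 acc=0x5AC04D -> emit 5A C0 4D, reset; bytes_emitted=3
After char 4 ('a'=26): chars_in_quartet=1 acc=0x1A bytes_emitted=3
After char 5 ('H'=7): chars_in_quartet=2 acc=0x687 bytes_emitted=3
After char 6 ('s'=44): chars_in_quartet=3 acc=0x1A1EC bytes_emitted=3
Padding '=': partial quartet acc=0x1A1EC -> emit 68 7B; bytes_emitted=5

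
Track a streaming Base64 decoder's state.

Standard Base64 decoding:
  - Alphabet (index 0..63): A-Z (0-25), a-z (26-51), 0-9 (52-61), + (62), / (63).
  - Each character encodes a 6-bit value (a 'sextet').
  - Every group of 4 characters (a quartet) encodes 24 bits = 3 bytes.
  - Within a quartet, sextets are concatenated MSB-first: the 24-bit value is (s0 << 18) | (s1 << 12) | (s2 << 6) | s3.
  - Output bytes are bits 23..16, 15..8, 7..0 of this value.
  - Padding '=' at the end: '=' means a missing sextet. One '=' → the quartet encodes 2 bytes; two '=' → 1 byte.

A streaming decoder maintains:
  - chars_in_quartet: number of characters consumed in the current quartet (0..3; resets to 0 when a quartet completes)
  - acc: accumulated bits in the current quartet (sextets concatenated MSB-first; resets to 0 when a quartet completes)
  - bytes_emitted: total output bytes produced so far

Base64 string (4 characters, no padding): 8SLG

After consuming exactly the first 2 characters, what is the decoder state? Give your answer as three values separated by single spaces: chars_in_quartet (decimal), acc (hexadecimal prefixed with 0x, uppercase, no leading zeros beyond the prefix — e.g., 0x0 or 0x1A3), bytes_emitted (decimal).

Answer: 2 0xF12 0

Derivation:
After char 0 ('8'=60): chars_in_quartet=1 acc=0x3C bytes_emitted=0
After char 1 ('S'=18): chars_in_quartet=2 acc=0xF12 bytes_emitted=0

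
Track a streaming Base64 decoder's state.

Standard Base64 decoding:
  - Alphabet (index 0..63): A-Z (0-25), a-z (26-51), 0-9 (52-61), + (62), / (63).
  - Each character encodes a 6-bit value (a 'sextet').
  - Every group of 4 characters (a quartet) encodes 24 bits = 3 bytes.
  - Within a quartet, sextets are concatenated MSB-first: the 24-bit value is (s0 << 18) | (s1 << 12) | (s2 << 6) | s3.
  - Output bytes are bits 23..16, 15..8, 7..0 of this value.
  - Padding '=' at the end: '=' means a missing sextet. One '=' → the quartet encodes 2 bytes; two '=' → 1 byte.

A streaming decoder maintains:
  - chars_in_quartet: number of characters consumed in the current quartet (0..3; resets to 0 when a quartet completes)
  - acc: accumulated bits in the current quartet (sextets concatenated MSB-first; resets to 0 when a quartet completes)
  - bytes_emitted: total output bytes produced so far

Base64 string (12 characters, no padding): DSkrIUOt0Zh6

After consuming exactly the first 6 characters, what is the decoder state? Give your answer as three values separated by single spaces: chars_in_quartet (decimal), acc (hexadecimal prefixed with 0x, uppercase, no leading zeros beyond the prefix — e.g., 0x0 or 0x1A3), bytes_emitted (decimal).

After char 0 ('D'=3): chars_in_quartet=1 acc=0x3 bytes_emitted=0
After char 1 ('S'=18): chars_in_quartet=2 acc=0xD2 bytes_emitted=0
After char 2 ('k'=36): chars_in_quartet=3 acc=0x34A4 bytes_emitted=0
After char 3 ('r'=43): chars_in_quartet=4 acc=0xD292B -> emit 0D 29 2B, reset; bytes_emitted=3
After char 4 ('I'=8): chars_in_quartet=1 acc=0x8 bytes_emitted=3
After char 5 ('U'=20): chars_in_quartet=2 acc=0x214 bytes_emitted=3

Answer: 2 0x214 3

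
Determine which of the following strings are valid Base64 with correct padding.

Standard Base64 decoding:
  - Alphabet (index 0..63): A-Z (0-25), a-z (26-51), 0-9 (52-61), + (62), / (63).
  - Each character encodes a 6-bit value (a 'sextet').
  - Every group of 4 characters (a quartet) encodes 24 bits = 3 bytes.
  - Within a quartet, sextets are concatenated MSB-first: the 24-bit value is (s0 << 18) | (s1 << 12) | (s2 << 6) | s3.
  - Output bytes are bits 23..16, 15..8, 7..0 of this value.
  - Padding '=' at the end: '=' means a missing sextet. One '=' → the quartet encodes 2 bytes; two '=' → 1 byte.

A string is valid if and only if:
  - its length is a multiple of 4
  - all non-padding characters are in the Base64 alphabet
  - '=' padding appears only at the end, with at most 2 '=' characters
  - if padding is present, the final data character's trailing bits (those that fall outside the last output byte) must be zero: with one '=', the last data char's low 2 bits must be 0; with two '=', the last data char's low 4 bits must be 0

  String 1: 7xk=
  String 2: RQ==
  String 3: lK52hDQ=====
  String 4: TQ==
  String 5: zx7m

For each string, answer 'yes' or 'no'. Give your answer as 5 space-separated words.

String 1: '7xk=' → valid
String 2: 'RQ==' → valid
String 3: 'lK52hDQ=====' → invalid (5 pad chars (max 2))
String 4: 'TQ==' → valid
String 5: 'zx7m' → valid

Answer: yes yes no yes yes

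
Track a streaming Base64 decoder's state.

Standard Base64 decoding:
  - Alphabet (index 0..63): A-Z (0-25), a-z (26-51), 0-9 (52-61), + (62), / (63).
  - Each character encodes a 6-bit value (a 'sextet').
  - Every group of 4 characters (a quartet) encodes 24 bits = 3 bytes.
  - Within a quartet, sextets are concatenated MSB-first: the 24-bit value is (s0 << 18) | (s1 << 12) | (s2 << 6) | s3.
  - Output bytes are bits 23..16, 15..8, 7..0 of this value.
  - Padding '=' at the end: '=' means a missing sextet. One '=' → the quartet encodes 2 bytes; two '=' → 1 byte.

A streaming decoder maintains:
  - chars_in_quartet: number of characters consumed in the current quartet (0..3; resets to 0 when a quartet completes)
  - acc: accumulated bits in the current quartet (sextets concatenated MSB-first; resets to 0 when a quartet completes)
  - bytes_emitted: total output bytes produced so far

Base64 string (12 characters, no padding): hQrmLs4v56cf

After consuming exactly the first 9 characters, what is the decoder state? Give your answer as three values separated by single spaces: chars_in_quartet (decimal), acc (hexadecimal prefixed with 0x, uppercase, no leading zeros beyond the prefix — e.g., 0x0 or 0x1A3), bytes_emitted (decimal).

After char 0 ('h'=33): chars_in_quartet=1 acc=0x21 bytes_emitted=0
After char 1 ('Q'=16): chars_in_quartet=2 acc=0x850 bytes_emitted=0
After char 2 ('r'=43): chars_in_quartet=3 acc=0x2142B bytes_emitted=0
After char 3 ('m'=38): chars_in_quartet=4 acc=0x850AE6 -> emit 85 0A E6, reset; bytes_emitted=3
After char 4 ('L'=11): chars_in_quartet=1 acc=0xB bytes_emitted=3
After char 5 ('s'=44): chars_in_quartet=2 acc=0x2EC bytes_emitted=3
After char 6 ('4'=56): chars_in_quartet=3 acc=0xBB38 bytes_emitted=3
After char 7 ('v'=47): chars_in_quartet=4 acc=0x2ECE2F -> emit 2E CE 2F, reset; bytes_emitted=6
After char 8 ('5'=57): chars_in_quartet=1 acc=0x39 bytes_emitted=6

Answer: 1 0x39 6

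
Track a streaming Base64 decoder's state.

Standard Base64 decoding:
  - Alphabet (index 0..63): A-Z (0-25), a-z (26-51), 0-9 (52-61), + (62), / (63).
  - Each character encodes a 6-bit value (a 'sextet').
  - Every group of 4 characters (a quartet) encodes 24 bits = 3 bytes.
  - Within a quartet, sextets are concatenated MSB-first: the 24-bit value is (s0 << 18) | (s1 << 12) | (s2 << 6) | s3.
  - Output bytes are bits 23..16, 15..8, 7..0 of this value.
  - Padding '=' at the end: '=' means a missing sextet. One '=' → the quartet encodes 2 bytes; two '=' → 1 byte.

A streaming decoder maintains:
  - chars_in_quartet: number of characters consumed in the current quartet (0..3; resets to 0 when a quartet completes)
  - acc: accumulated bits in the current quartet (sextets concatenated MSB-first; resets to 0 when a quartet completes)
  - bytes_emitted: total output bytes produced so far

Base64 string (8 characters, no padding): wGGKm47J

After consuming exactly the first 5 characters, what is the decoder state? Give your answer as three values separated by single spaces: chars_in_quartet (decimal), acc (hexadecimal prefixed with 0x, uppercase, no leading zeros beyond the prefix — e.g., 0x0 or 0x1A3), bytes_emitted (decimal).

After char 0 ('w'=48): chars_in_quartet=1 acc=0x30 bytes_emitted=0
After char 1 ('G'=6): chars_in_quartet=2 acc=0xC06 bytes_emitted=0
After char 2 ('G'=6): chars_in_quartet=3 acc=0x30186 bytes_emitted=0
After char 3 ('K'=10): chars_in_quartet=4 acc=0xC0618A -> emit C0 61 8A, reset; bytes_emitted=3
After char 4 ('m'=38): chars_in_quartet=1 acc=0x26 bytes_emitted=3

Answer: 1 0x26 3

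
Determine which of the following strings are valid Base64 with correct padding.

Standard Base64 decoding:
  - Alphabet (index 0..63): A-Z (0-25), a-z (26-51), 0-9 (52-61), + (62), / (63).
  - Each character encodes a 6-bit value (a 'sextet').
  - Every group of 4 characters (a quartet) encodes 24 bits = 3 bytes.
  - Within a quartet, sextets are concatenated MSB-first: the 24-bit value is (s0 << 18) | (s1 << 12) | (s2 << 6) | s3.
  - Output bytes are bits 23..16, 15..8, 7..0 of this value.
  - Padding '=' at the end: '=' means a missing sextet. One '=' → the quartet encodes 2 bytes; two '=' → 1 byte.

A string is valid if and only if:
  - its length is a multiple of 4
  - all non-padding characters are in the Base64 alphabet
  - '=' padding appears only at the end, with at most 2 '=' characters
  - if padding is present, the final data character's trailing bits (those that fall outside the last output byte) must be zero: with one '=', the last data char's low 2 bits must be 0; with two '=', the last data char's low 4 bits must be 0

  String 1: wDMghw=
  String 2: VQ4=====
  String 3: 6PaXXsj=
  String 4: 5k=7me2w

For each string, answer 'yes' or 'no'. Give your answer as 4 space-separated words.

String 1: 'wDMghw=' → invalid (len=7 not mult of 4)
String 2: 'VQ4=====' → invalid (5 pad chars (max 2))
String 3: '6PaXXsj=' → invalid (bad trailing bits)
String 4: '5k=7me2w' → invalid (bad char(s): ['=']; '=' in middle)

Answer: no no no no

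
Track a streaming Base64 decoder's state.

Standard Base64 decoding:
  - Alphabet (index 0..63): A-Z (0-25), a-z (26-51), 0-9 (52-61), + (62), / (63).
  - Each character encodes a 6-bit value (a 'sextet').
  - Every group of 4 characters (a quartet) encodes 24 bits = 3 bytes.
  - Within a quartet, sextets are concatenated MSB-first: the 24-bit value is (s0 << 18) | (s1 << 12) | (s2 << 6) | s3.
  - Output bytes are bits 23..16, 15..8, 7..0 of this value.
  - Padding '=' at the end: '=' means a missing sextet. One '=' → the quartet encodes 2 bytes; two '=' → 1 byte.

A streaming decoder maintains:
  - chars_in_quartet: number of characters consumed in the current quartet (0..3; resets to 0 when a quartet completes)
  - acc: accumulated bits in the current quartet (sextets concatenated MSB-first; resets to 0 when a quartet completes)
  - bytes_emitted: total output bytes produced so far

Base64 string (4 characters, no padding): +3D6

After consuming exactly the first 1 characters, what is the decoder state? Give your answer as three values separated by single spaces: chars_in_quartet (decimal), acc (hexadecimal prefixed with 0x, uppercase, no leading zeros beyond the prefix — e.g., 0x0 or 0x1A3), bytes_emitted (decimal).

Answer: 1 0x3E 0

Derivation:
After char 0 ('+'=62): chars_in_quartet=1 acc=0x3E bytes_emitted=0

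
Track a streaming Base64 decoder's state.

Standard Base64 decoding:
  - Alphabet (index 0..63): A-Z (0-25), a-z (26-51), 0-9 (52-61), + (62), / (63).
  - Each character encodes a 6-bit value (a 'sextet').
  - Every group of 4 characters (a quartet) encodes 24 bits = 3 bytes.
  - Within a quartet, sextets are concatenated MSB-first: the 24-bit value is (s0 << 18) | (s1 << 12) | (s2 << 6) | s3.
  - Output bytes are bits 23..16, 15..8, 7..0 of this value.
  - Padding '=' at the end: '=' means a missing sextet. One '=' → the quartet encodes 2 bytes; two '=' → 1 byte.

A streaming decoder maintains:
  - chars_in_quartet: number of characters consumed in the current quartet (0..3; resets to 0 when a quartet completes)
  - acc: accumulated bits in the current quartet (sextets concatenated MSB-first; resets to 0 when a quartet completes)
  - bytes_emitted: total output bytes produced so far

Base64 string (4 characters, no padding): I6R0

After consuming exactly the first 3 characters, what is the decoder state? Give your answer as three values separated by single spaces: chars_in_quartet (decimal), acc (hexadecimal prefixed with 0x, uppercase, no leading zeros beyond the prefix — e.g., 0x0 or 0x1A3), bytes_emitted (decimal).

After char 0 ('I'=8): chars_in_quartet=1 acc=0x8 bytes_emitted=0
After char 1 ('6'=58): chars_in_quartet=2 acc=0x23A bytes_emitted=0
After char 2 ('R'=17): chars_in_quartet=3 acc=0x8E91 bytes_emitted=0

Answer: 3 0x8E91 0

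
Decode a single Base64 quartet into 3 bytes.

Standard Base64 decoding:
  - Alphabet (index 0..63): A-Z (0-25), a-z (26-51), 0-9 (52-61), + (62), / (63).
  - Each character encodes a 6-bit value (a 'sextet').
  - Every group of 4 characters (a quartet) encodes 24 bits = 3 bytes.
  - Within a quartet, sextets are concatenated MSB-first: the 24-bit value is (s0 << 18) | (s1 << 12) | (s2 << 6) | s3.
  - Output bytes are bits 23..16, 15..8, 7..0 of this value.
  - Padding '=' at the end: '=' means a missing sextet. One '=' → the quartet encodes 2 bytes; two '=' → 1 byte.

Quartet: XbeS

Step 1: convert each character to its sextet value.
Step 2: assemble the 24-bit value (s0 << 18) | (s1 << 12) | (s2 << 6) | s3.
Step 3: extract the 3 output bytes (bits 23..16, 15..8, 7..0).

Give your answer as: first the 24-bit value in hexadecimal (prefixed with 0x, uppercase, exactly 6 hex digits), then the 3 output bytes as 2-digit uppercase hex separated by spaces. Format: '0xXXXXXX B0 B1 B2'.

Sextets: X=23, b=27, e=30, S=18
24-bit: (23<<18) | (27<<12) | (30<<6) | 18
      = 0x5C0000 | 0x01B000 | 0x000780 | 0x000012
      = 0x5DB792
Bytes: (v>>16)&0xFF=5D, (v>>8)&0xFF=B7, v&0xFF=92

Answer: 0x5DB792 5D B7 92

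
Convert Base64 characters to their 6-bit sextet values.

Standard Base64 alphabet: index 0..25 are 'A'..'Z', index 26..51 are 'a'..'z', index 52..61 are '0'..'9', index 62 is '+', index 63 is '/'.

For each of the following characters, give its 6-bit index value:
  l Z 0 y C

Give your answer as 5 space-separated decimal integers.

Answer: 37 25 52 50 2

Derivation:
'l': a..z range, 26 + ord('l') − ord('a') = 37
'Z': A..Z range, ord('Z') − ord('A') = 25
'0': 0..9 range, 52 + ord('0') − ord('0') = 52
'y': a..z range, 26 + ord('y') − ord('a') = 50
'C': A..Z range, ord('C') − ord('A') = 2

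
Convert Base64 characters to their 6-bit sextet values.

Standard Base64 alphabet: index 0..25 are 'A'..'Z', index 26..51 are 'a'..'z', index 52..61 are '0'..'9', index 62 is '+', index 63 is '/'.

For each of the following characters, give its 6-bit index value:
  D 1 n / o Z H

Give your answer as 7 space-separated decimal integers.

'D': A..Z range, ord('D') − ord('A') = 3
'1': 0..9 range, 52 + ord('1') − ord('0') = 53
'n': a..z range, 26 + ord('n') − ord('a') = 39
'/': index 63
'o': a..z range, 26 + ord('o') − ord('a') = 40
'Z': A..Z range, ord('Z') − ord('A') = 25
'H': A..Z range, ord('H') − ord('A') = 7

Answer: 3 53 39 63 40 25 7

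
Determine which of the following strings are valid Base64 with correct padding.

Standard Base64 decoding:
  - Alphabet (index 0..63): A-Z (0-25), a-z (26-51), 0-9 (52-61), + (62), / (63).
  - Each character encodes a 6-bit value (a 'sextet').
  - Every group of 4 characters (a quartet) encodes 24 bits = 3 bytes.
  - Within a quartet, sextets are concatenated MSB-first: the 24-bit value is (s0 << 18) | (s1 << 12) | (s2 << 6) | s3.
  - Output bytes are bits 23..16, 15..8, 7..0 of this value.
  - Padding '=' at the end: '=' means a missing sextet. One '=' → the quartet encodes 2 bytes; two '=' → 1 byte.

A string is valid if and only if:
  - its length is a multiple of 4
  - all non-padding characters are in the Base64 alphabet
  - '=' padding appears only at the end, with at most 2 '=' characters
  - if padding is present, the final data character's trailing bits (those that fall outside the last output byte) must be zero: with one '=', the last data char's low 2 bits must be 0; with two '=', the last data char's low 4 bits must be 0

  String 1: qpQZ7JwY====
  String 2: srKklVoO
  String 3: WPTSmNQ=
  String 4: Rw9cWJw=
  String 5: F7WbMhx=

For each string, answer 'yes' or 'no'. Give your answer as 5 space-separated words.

Answer: no yes yes yes no

Derivation:
String 1: 'qpQZ7JwY====' → invalid (4 pad chars (max 2))
String 2: 'srKklVoO' → valid
String 3: 'WPTSmNQ=' → valid
String 4: 'Rw9cWJw=' → valid
String 5: 'F7WbMhx=' → invalid (bad trailing bits)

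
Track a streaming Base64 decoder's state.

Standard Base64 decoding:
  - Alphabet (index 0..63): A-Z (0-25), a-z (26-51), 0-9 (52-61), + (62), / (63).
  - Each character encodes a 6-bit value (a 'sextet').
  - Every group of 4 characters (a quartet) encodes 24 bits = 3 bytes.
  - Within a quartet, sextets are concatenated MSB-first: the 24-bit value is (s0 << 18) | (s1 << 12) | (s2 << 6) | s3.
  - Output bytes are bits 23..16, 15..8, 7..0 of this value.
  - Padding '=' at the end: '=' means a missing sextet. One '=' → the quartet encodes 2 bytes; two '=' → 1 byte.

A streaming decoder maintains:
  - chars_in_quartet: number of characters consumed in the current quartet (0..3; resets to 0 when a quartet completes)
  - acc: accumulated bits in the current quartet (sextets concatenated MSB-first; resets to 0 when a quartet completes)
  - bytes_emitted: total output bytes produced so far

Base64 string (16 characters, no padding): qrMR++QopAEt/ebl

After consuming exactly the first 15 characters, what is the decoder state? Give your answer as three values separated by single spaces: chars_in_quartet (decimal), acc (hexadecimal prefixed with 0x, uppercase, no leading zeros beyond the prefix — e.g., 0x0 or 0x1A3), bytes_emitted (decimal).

Answer: 3 0x3F79B 9

Derivation:
After char 0 ('q'=42): chars_in_quartet=1 acc=0x2A bytes_emitted=0
After char 1 ('r'=43): chars_in_quartet=2 acc=0xAAB bytes_emitted=0
After char 2 ('M'=12): chars_in_quartet=3 acc=0x2AACC bytes_emitted=0
After char 3 ('R'=17): chars_in_quartet=4 acc=0xAAB311 -> emit AA B3 11, reset; bytes_emitted=3
After char 4 ('+'=62): chars_in_quartet=1 acc=0x3E bytes_emitted=3
After char 5 ('+'=62): chars_in_quartet=2 acc=0xFBE bytes_emitted=3
After char 6 ('Q'=16): chars_in_quartet=3 acc=0x3EF90 bytes_emitted=3
After char 7 ('o'=40): chars_in_quartet=4 acc=0xFBE428 -> emit FB E4 28, reset; bytes_emitted=6
After char 8 ('p'=41): chars_in_quartet=1 acc=0x29 bytes_emitted=6
After char 9 ('A'=0): chars_in_quartet=2 acc=0xA40 bytes_emitted=6
After char 10 ('E'=4): chars_in_quartet=3 acc=0x29004 bytes_emitted=6
After char 11 ('t'=45): chars_in_quartet=4 acc=0xA4012D -> emit A4 01 2D, reset; bytes_emitted=9
After char 12 ('/'=63): chars_in_quartet=1 acc=0x3F bytes_emitted=9
After char 13 ('e'=30): chars_in_quartet=2 acc=0xFDE bytes_emitted=9
After char 14 ('b'=27): chars_in_quartet=3 acc=0x3F79B bytes_emitted=9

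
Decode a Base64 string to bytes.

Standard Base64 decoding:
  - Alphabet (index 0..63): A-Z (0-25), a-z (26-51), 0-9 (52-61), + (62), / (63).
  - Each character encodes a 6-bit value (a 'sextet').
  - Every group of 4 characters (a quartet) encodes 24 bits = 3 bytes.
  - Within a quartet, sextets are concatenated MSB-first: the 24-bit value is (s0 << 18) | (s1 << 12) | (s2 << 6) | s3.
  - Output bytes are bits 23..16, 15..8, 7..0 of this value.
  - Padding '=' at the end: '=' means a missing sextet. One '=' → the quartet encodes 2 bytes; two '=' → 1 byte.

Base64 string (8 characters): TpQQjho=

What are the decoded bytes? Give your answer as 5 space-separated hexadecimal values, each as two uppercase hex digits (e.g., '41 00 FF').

Answer: 4E 94 10 8E 1A

Derivation:
After char 0 ('T'=19): chars_in_quartet=1 acc=0x13 bytes_emitted=0
After char 1 ('p'=41): chars_in_quartet=2 acc=0x4E9 bytes_emitted=0
After char 2 ('Q'=16): chars_in_quartet=3 acc=0x13A50 bytes_emitted=0
After char 3 ('Q'=16): chars_in_quartet=4 acc=0x4E9410 -> emit 4E 94 10, reset; bytes_emitted=3
After char 4 ('j'=35): chars_in_quartet=1 acc=0x23 bytes_emitted=3
After char 5 ('h'=33): chars_in_quartet=2 acc=0x8E1 bytes_emitted=3
After char 6 ('o'=40): chars_in_quartet=3 acc=0x23868 bytes_emitted=3
Padding '=': partial quartet acc=0x23868 -> emit 8E 1A; bytes_emitted=5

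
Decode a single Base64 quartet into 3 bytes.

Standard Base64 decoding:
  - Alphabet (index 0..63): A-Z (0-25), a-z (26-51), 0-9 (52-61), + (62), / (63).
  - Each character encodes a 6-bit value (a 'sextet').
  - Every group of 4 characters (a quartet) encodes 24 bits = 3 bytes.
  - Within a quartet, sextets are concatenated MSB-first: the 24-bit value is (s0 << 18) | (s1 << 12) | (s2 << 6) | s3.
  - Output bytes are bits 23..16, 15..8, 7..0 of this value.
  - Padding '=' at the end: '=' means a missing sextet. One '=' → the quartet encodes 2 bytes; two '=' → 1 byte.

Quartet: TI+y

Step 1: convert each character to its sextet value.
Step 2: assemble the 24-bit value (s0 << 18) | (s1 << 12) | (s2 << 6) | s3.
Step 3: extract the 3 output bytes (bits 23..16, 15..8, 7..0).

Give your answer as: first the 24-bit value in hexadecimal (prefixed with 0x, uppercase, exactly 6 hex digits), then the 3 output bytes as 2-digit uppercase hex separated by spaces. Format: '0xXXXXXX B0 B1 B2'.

Sextets: T=19, I=8, +=62, y=50
24-bit: (19<<18) | (8<<12) | (62<<6) | 50
      = 0x4C0000 | 0x008000 | 0x000F80 | 0x000032
      = 0x4C8FB2
Bytes: (v>>16)&0xFF=4C, (v>>8)&0xFF=8F, v&0xFF=B2

Answer: 0x4C8FB2 4C 8F B2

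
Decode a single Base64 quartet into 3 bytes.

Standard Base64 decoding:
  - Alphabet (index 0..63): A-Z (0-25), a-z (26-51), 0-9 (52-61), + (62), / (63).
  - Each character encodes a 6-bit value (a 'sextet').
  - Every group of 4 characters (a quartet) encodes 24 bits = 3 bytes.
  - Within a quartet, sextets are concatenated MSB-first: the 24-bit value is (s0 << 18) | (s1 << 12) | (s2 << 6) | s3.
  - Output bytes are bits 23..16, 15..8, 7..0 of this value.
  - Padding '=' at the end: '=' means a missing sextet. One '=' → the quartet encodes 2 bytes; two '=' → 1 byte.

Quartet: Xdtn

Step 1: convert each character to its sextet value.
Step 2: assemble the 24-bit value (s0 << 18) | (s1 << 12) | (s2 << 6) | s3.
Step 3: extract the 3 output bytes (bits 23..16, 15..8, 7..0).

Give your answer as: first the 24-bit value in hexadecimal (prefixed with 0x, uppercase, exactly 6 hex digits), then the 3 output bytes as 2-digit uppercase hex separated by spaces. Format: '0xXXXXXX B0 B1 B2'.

Answer: 0x5DDB67 5D DB 67

Derivation:
Sextets: X=23, d=29, t=45, n=39
24-bit: (23<<18) | (29<<12) | (45<<6) | 39
      = 0x5C0000 | 0x01D000 | 0x000B40 | 0x000027
      = 0x5DDB67
Bytes: (v>>16)&0xFF=5D, (v>>8)&0xFF=DB, v&0xFF=67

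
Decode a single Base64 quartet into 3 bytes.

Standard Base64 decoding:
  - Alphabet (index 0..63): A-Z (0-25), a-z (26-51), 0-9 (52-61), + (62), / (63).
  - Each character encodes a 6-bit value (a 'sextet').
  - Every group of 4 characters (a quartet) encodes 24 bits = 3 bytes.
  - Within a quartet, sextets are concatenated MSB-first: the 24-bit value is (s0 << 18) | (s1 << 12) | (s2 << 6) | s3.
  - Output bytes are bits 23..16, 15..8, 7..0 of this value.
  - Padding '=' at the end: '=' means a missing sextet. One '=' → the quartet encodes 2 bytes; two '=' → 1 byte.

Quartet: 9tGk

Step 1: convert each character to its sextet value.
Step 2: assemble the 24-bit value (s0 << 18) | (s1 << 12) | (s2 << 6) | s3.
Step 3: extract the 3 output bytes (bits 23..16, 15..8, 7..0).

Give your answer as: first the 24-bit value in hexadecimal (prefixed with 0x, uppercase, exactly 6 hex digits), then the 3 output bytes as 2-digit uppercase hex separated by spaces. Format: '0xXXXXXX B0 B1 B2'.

Sextets: 9=61, t=45, G=6, k=36
24-bit: (61<<18) | (45<<12) | (6<<6) | 36
      = 0xF40000 | 0x02D000 | 0x000180 | 0x000024
      = 0xF6D1A4
Bytes: (v>>16)&0xFF=F6, (v>>8)&0xFF=D1, v&0xFF=A4

Answer: 0xF6D1A4 F6 D1 A4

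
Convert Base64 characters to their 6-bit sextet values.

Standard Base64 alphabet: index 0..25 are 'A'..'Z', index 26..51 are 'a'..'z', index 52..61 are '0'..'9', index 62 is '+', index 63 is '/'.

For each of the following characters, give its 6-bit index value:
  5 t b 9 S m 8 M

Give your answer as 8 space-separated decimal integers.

Answer: 57 45 27 61 18 38 60 12

Derivation:
'5': 0..9 range, 52 + ord('5') − ord('0') = 57
't': a..z range, 26 + ord('t') − ord('a') = 45
'b': a..z range, 26 + ord('b') − ord('a') = 27
'9': 0..9 range, 52 + ord('9') − ord('0') = 61
'S': A..Z range, ord('S') − ord('A') = 18
'm': a..z range, 26 + ord('m') − ord('a') = 38
'8': 0..9 range, 52 + ord('8') − ord('0') = 60
'M': A..Z range, ord('M') − ord('A') = 12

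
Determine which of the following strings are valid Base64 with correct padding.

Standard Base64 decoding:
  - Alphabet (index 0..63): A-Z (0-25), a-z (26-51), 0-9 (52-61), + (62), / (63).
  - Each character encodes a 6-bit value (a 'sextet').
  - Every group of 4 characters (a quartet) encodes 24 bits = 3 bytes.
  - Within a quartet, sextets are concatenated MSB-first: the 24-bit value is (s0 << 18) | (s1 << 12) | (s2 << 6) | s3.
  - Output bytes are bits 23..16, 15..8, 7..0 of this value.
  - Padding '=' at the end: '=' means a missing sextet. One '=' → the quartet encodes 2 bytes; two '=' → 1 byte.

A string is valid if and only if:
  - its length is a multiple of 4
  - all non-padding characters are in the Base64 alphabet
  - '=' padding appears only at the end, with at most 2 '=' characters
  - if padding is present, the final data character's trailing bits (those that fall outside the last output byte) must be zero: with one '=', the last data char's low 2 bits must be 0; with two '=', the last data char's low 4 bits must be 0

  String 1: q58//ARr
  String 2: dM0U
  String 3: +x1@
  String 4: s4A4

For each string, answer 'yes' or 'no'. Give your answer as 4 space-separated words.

String 1: 'q58//ARr' → valid
String 2: 'dM0U' → valid
String 3: '+x1@' → invalid (bad char(s): ['@'])
String 4: 's4A4' → valid

Answer: yes yes no yes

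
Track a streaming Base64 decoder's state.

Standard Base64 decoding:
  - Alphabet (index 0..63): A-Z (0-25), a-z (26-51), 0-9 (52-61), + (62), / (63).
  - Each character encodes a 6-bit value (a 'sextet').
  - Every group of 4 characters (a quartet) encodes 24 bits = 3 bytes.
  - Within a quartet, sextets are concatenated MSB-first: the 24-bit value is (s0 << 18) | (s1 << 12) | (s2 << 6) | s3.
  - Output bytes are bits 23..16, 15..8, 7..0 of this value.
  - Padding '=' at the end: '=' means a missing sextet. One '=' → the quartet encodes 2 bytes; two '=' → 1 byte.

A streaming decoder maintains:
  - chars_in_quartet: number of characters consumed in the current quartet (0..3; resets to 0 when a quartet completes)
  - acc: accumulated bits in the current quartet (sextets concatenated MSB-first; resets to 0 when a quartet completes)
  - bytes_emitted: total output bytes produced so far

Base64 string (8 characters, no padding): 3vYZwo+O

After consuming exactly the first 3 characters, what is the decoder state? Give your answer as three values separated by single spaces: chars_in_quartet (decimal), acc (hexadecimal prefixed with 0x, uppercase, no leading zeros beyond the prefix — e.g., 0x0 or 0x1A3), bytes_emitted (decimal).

After char 0 ('3'=55): chars_in_quartet=1 acc=0x37 bytes_emitted=0
After char 1 ('v'=47): chars_in_quartet=2 acc=0xDEF bytes_emitted=0
After char 2 ('Y'=24): chars_in_quartet=3 acc=0x37BD8 bytes_emitted=0

Answer: 3 0x37BD8 0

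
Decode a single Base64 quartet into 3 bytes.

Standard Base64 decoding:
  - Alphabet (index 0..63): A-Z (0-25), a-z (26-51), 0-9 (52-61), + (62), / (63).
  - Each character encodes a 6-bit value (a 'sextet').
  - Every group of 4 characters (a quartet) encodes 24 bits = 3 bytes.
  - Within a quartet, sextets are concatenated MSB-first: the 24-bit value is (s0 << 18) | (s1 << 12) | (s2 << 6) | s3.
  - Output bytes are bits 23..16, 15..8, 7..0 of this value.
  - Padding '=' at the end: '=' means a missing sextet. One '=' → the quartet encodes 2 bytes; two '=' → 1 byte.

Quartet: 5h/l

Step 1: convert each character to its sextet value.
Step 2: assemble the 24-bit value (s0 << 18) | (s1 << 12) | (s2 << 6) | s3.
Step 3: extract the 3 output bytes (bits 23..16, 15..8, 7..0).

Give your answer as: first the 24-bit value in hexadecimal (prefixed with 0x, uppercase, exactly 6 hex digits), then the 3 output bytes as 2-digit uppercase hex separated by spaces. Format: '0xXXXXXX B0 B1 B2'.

Answer: 0xE61FE5 E6 1F E5

Derivation:
Sextets: 5=57, h=33, /=63, l=37
24-bit: (57<<18) | (33<<12) | (63<<6) | 37
      = 0xE40000 | 0x021000 | 0x000FC0 | 0x000025
      = 0xE61FE5
Bytes: (v>>16)&0xFF=E6, (v>>8)&0xFF=1F, v&0xFF=E5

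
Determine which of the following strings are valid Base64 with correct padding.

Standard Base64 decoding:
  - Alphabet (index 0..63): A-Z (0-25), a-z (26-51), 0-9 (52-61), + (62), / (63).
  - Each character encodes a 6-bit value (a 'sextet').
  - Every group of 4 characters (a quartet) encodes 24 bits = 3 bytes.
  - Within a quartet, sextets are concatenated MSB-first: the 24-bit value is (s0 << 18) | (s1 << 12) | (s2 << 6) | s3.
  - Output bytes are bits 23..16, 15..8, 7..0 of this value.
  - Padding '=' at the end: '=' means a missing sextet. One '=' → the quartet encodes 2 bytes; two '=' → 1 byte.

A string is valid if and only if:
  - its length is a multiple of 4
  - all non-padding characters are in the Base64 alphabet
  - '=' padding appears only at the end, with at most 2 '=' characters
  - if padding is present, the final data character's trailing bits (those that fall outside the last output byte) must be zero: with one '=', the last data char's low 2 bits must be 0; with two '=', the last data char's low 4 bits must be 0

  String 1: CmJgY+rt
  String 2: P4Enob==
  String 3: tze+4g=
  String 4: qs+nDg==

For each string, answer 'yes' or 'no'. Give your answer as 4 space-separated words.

Answer: yes no no yes

Derivation:
String 1: 'CmJgY+rt' → valid
String 2: 'P4Enob==' → invalid (bad trailing bits)
String 3: 'tze+4g=' → invalid (len=7 not mult of 4)
String 4: 'qs+nDg==' → valid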